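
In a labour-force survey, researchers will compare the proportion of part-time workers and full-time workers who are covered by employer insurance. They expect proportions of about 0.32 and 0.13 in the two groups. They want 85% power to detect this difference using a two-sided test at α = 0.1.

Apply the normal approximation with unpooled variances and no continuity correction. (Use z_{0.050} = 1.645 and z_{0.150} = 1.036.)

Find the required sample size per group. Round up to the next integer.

n = (z_{α/2} + z_β)² · [p₁(1−p₁) + p₂(1−p₂)] / (p₁ − p₂)²
  = (1.645 + 1.036)² · (0.32·0.68 + 0.13·0.87) / (0.19)²
  = (2.681)² · (0.2176 + 0.1131) / 0.0361
  = 7.1878 · 0.3307 / 0.0361
  = 65.84
Round up → n = 66 per group.

n = 66 per group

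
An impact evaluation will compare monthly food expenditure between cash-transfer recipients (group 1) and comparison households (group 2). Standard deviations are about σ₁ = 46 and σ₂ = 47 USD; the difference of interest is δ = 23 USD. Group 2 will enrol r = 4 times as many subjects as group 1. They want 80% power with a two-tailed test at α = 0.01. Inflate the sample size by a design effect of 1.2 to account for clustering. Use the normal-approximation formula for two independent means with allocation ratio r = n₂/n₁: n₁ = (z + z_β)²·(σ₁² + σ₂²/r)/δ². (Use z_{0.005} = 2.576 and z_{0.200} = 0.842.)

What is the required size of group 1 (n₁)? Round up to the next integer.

n₁ = 71

n₁ = (z_{α/2} + z_β)² · (σ₁² + σ₂²/r) / δ²
   = (2.576 + 0.842)² · (46² + 47²/4) / 23²
   = 11.6827 · (2116 + 552.25) / 529
   = 11.6827 · 2668.2 / 529
   = 58.93
Design effect: 1.2 × 58.93 = 70.71.
Round up → n₁ = 71; n₂ = r·n₁ = 4 × 71 = 284.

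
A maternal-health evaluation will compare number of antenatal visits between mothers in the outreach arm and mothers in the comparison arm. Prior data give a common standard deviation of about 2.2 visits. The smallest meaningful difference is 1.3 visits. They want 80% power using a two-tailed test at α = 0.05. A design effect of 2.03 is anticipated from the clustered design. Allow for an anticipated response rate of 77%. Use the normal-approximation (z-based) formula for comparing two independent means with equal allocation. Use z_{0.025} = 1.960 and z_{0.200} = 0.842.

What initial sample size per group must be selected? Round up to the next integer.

n = 119 per group

n = (z_{α/2} + z_β)² · (σ₁² + σ₂²) / δ²
  = (1.960 + 0.842)² · (2·2.2² = 9.68) / 1.3²
  = 7.8512 · 9.68 / 1.69
  = 44.97
Design effect: 2.03 × 44.97 = 91.29.
Adjust for 77% response: 91.29 / 0.77 = 118.56.
Round up → n = 119 per group.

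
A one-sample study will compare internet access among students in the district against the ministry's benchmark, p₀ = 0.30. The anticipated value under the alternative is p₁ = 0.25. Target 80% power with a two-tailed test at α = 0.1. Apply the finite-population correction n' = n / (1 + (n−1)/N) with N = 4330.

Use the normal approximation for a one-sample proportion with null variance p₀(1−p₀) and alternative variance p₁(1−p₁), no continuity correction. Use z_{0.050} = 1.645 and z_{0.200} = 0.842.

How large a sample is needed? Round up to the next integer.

n = [z_{α/2}·√(p₀q₀) + z_β·√(p₁q₁)]² / (p₁ − p₀)²
  = [1.645·√(0.30·0.70) + 0.842·√(0.25·0.75)]² / (-0.05)²
  = [1.645·0.4583 + 0.842·0.4330]² / 0.0025
  = [1.1184]² / 0.0025
  = 500.35
Finite-population correction (N = 4330): 500.35 / (1 + (500.35 − 1)/4330) = 448.62.
Round up → n = 449.

n = 449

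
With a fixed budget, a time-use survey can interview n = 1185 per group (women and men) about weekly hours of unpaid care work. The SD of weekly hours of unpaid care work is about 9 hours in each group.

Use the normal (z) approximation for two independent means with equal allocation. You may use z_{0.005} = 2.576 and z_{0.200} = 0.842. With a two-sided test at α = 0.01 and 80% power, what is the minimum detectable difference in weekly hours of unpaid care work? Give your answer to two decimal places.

δ = (z_{α/2} + z_β) · √((σ₁²+σ₂²)/n)
  = (2.576 + 0.842) · √(162/1185)
  = 3.418 · √0.13671
  = 3.418 · 0.3697
  = 1.2638

Minimum detectable difference ≈ 1.26 hours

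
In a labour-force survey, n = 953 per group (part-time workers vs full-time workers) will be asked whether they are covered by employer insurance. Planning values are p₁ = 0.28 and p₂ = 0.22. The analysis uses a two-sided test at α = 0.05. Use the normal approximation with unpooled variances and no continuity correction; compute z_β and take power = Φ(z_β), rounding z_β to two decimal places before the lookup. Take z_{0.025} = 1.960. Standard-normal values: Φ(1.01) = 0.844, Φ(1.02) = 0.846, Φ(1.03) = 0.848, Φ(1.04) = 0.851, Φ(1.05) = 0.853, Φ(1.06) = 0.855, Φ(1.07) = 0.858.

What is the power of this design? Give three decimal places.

z_β = |p₁−p₂|·√(n/[p₁q₁+p₂q₂]) − z_{α/2}
    = 0.06 · √(953/0.3732) − 1.960
    = 0.06 · 50.5331 − 1.960
    = 3.0320 − 1.960 = 1.0720 → 1.07
Power = Φ(1.07) = 0.858.

Power ≈ 0.858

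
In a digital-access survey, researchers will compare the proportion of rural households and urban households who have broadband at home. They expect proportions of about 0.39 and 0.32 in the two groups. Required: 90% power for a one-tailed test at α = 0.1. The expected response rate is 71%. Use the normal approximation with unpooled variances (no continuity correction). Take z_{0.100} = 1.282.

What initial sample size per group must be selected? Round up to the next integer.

n = (z_α + z_β)² · [p₁(1−p₁) + p₂(1−p₂)] / (p₁ − p₂)²
  = (1.282 + 1.282)² · (0.39·0.61 + 0.32·0.68) / (0.07)²
  = (2.564)² · (0.2379 + 0.2176) / 0.0049
  = 6.5741 · 0.4555 / 0.0049
  = 611.12
Adjust for 71% response: 611.12 / 0.71 = 860.74.
Round up → n = 861 per group.

n = 861 per group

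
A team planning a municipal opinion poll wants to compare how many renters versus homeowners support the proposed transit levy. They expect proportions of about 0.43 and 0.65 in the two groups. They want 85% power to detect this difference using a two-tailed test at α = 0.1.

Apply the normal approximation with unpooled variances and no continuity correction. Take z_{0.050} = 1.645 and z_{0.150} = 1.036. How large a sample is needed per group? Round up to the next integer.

n = (z_{α/2} + z_β)² · [p₁(1−p₁) + p₂(1−p₂)] / (p₁ − p₂)²
  = (1.645 + 1.036)² · (0.43·0.57 + 0.65·0.35) / (-0.22)²
  = (2.681)² · (0.2451 + 0.2275) / 0.0484
  = 7.1878 · 0.4726 / 0.0484
  = 70.18
Round up → n = 71 per group.

n = 71 per group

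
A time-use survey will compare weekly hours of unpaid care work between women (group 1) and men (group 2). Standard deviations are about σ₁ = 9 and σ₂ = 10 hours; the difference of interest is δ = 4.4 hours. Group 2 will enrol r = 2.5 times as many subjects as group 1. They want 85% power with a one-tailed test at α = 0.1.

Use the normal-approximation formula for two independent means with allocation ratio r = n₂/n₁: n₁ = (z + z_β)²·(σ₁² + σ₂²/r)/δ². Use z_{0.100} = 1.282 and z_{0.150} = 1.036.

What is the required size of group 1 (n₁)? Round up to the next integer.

n₁ = (z_α + z_β)² · (σ₁² + σ₂²/r) / δ²
   = (1.282 + 1.036)² · (9² + 10²/2.5) / 4.4²
   = 5.3731 · (81 + 40) / 19.36
   = 5.3731 · 121 / 19.36
   = 33.58
Round up → n₁ = 34; n₂ = r·n₁ = 2.5 × 34 = 85.

n₁ = 34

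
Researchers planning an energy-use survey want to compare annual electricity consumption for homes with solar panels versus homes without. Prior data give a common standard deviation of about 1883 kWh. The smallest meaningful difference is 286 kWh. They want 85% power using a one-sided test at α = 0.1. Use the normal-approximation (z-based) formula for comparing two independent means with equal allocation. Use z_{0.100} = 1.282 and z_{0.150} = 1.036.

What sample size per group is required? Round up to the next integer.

n = 466 per group

n = (z_α + z_β)² · (σ₁² + σ₂²) / δ²
  = (1.282 + 1.036)² · (2·1883² = 7091378) / 286²
  = 5.3731 · 7091378 / 81796
  = 465.83
Round up → n = 466 per group.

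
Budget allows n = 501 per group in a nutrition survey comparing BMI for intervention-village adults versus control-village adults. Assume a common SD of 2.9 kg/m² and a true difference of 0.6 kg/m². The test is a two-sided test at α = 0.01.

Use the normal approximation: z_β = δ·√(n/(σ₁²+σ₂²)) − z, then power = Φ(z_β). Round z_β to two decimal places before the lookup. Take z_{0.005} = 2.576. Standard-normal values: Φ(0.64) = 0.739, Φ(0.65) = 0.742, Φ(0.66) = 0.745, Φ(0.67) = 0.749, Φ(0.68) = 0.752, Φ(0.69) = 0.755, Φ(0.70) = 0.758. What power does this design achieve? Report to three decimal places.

Power ≈ 0.758

z_β = δ·√(n/(σ₁²+σ₂²)) − z_{α/2}
    = 0.6 · √(501/16.82) − 2.576
    = 0.6 · 5.45765 − 2.576
    = 3.2746 − 2.576 = 0.6986 → 0.70
Power = Φ(0.70) = 0.758.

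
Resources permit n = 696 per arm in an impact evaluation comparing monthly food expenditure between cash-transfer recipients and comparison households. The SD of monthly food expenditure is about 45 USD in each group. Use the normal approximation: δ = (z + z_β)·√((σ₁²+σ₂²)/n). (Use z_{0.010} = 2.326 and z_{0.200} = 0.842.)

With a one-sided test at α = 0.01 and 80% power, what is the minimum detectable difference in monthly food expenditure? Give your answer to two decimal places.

Minimum detectable difference ≈ 7.64 USD

δ = (z_α + z_β) · √((σ₁²+σ₂²)/n)
  = (2.326 + 0.842) · √(4050/696)
  = 3.168 · √5.819
  = 3.168 · 2.4123
  = 7.6420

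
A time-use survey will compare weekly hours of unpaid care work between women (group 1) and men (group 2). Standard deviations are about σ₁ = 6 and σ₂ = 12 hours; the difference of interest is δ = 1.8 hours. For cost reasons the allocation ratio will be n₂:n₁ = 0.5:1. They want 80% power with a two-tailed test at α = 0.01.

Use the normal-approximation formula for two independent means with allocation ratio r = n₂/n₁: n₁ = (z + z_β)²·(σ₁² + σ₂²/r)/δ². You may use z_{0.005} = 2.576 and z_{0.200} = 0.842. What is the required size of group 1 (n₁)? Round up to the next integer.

n₁ = 1169

n₁ = (z_{α/2} + z_β)² · (σ₁² + σ₂²/r) / δ²
   = (2.576 + 0.842)² · (6² + 12²/0.5) / 1.8²
   = 11.6827 · (36 + 288) / 3.24
   = 11.6827 · 324 / 3.24
   = 1168.27
Round up → n₁ = 1169; n₂ = r·n₁ = 0.5 × 1169 = 585.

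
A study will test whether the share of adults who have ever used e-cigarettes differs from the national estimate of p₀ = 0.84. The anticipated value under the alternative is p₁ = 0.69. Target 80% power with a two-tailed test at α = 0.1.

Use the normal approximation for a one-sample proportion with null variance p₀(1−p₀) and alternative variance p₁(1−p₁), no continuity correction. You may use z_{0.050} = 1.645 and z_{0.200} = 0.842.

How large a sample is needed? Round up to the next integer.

n = [z_{α/2}·√(p₀q₀) + z_β·√(p₁q₁)]² / (p₁ − p₀)²
  = [1.645·√(0.84·0.16) + 0.842·√(0.69·0.31)]² / (-0.15)²
  = [1.645·0.3666 + 0.842·0.4625]² / 0.0225
  = [0.9925]² / 0.0225
  = 43.78
Round up → n = 44.

n = 44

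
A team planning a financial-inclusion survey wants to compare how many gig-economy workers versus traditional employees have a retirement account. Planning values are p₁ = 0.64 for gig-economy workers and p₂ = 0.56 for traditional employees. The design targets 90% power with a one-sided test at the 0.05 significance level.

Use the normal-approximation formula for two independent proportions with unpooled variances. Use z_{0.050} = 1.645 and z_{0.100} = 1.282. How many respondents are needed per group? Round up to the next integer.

n = 639 per group

n = (z_α + z_β)² · [p₁(1−p₁) + p₂(1−p₂)] / (p₁ − p₂)²
  = (1.645 + 1.282)² · (0.64·0.36 + 0.56·0.44) / (0.08)²
  = (2.927)² · (0.2304 + 0.2464) / 0.0064
  = 8.5673 · 0.4768 / 0.0064
  = 638.27
Round up → n = 639 per group.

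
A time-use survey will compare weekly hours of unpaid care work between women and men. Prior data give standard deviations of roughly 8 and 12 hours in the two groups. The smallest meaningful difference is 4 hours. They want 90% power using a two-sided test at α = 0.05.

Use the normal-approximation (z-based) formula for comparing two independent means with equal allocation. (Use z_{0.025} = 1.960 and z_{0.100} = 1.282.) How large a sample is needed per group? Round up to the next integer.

n = (z_{α/2} + z_β)² · (σ₁² + σ₂²) / δ²
  = (1.960 + 1.282)² · (8² + 12² = 208) / 4²
  = 10.5106 · 208 / 16
  = 136.64
Round up → n = 137 per group.

n = 137 per group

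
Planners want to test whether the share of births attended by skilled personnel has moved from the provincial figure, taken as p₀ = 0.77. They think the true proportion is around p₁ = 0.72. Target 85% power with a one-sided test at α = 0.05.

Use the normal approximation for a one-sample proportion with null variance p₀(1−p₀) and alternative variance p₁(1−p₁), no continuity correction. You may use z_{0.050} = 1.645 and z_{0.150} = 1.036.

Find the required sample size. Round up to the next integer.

n = 536

n = [z_α·√(p₀q₀) + z_β·√(p₁q₁)]² / (p₁ − p₀)²
  = [1.645·√(0.77·0.23) + 1.036·√(0.72·0.28)]² / (-0.05)²
  = [1.645·0.4208 + 1.036·0.4490]² / 0.0025
  = [1.1574]² / 0.0025
  = 535.86
Round up → n = 536.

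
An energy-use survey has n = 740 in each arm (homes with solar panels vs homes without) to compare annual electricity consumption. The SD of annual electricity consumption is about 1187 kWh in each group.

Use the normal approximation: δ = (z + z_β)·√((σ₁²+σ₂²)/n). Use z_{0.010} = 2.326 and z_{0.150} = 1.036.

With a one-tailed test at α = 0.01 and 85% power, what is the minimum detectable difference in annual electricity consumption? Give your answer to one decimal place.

δ = (z_α + z_β) · √((σ₁²+σ₂²)/n)
  = (2.326 + 1.036) · √(2817938/740)
  = 3.362 · √3808.0
  = 3.362 · 61.7092
  = 207.4663

Minimum detectable difference ≈ 207.5 kWh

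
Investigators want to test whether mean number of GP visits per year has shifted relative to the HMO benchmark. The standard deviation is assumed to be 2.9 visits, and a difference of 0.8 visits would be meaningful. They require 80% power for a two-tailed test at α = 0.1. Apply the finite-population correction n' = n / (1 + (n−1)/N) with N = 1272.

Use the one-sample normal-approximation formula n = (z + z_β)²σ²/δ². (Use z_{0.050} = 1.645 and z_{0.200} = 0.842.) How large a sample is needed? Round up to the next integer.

n = 77

n = (z_{α/2} + z_β)² · σ² / δ²
  = (1.645 + 0.842)² · 2.9² / 0.8²
  = 6.1852 · 8.41 / 0.64
  = 81.28
Finite-population correction (N = 1272): 81.28 / (1 + (81.28 − 1)/1272) = 76.45.
Round up → n = 77.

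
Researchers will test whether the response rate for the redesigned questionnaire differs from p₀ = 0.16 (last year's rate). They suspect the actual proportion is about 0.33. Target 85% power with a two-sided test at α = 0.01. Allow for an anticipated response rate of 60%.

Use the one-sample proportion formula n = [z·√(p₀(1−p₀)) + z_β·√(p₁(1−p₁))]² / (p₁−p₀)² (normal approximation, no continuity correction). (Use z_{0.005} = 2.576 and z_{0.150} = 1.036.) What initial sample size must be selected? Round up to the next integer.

n = 119

n = [z_{α/2}·√(p₀q₀) + z_β·√(p₁q₁)]² / (p₁ − p₀)²
  = [2.576·√(0.16·0.84) + 1.036·√(0.33·0.67)]² / (0.17)²
  = [2.576·0.3666 + 1.036·0.4702]² / 0.0289
  = [1.4315]² / 0.0289
  = 70.91
Adjust for 60% response: 70.91 / 0.60 = 118.18.
Round up → n = 119.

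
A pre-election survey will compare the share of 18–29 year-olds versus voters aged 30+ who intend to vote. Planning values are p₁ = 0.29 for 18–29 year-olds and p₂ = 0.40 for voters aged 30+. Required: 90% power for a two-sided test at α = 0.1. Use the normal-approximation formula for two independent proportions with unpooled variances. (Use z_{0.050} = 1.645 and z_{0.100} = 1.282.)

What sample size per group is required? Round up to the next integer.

n = 316 per group

n = (z_{α/2} + z_β)² · [p₁(1−p₁) + p₂(1−p₂)] / (p₁ − p₂)²
  = (1.645 + 1.282)² · (0.29·0.71 + 0.40·0.60) / (-0.11)²
  = (2.927)² · (0.2059 + 0.2400) / 0.0121
  = 8.5673 · 0.4459 / 0.0121
  = 315.72
Round up → n = 316 per group.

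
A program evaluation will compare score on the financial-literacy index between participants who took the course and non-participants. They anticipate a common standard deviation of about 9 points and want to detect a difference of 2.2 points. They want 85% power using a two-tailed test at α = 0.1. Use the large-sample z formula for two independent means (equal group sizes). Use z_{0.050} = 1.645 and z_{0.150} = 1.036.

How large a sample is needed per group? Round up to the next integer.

n = 241 per group

n = (z_{α/2} + z_β)² · (σ₁² + σ₂²) / δ²
  = (1.645 + 1.036)² · (2·9² = 162) / 2.2²
  = 7.1878 · 162 / 4.84
  = 240.58
Round up → n = 241 per group.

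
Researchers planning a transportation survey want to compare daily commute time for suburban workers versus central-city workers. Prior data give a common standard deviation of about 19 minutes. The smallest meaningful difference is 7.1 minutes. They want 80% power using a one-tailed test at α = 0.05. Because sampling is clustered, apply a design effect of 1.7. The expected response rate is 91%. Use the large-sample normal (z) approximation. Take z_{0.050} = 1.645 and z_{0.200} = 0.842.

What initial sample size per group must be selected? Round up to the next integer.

n = (z_α + z_β)² · (σ₁² + σ₂²) / δ²
  = (1.645 + 0.842)² · (2·19² = 722) / 7.1²
  = 6.1852 · 722 / 50.41
  = 88.59
Design effect: 1.7 × 88.59 = 150.60.
Adjust for 91% response: 150.60 / 0.91 = 165.49.
Round up → n = 166 per group.

n = 166 per group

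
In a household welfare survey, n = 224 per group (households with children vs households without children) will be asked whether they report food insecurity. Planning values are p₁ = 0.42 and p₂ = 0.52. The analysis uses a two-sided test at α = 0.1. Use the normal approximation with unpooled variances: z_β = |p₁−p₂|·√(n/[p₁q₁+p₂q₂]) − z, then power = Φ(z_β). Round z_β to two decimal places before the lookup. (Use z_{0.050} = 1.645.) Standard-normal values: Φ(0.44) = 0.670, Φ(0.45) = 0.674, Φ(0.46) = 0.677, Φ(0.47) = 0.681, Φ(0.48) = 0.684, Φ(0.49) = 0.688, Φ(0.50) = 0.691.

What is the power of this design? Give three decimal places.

z_β = |p₁−p₂|·√(n/[p₁q₁+p₂q₂]) − z_{α/2}
    = 0.10 · √(224/0.4932) − 1.645
    = 0.10 · 21.3114 − 1.645
    = 2.1311 − 1.645 = 0.4861 → 0.49
Power = Φ(0.49) = 0.688.

Power ≈ 0.688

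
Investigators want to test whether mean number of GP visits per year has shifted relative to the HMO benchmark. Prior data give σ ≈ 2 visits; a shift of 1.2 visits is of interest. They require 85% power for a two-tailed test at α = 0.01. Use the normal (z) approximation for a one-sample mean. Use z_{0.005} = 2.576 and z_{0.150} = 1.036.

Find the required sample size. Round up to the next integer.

n = (z_{α/2} + z_β)² · σ² / δ²
  = (2.576 + 1.036)² · 2² / 1.2²
  = 13.0465 · 4 / 1.44
  = 36.24
Round up → n = 37.

n = 37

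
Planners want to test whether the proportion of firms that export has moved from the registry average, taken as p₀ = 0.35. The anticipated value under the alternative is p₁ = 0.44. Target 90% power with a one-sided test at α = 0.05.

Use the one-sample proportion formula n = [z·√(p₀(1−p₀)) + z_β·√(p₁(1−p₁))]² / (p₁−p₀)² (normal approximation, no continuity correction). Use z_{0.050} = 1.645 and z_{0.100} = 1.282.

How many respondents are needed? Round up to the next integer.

n = [z_α·√(p₀q₀) + z_β·√(p₁q₁)]² / (p₁ − p₀)²
  = [1.645·√(0.35·0.65) + 1.282·√(0.44·0.56)]² / (0.09)²
  = [1.645·0.4770 + 1.282·0.4964]² / 0.0081
  = [1.4210]² / 0.0081
  = 249.28
Round up → n = 250.

n = 250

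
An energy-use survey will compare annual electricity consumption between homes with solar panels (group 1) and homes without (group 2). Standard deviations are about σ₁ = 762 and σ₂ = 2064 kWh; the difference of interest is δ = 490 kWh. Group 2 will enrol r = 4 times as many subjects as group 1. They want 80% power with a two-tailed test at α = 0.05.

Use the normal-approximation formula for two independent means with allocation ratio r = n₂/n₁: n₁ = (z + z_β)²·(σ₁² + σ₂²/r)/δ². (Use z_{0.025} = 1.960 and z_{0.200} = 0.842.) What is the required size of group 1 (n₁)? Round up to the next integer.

n₁ = 54

n₁ = (z_{α/2} + z_β)² · (σ₁² + σ₂²/r) / δ²
   = (1.960 + 0.842)² · (762² + 2064²/4) / 490²
   = 7.8512 · (580644 + 1065024) / 240100
   = 7.8512 · 1645668 / 240100
   = 53.81
Round up → n₁ = 54; n₂ = r·n₁ = 4 × 54 = 216.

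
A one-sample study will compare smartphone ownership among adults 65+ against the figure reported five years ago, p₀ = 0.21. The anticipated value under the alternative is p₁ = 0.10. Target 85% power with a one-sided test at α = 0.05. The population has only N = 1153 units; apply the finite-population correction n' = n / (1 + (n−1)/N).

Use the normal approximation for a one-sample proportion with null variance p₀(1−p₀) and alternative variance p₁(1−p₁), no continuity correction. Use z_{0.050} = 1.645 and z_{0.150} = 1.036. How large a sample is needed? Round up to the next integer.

n = 75

n = [z_α·√(p₀q₀) + z_β·√(p₁q₁)]² / (p₁ − p₀)²
  = [1.645·√(0.21·0.79) + 1.036·√(0.10·0.90)]² / (-0.11)²
  = [1.645·0.4073 + 1.036·0.3000]² / 0.0121
  = [0.9808]² / 0.0121
  = 79.51
Finite-population correction (N = 1153): 79.51 / (1 + (79.51 − 1)/1153) = 74.44.
Round up → n = 75.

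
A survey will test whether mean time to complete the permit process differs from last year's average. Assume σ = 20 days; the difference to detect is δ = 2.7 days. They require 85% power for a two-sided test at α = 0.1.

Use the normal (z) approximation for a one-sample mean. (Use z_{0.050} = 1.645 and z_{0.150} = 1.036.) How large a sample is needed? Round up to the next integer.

n = (z_{α/2} + z_β)² · σ² / δ²
  = (1.645 + 1.036)² · 20² / 2.7²
  = 7.1878 · 400 / 7.29
  = 394.39
Round up → n = 395.

n = 395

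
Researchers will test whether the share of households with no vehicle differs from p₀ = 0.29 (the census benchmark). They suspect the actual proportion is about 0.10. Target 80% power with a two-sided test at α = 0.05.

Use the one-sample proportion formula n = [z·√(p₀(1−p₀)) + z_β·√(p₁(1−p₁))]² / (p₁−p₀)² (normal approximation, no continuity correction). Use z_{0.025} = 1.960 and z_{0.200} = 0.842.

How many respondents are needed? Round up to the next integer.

n = [z_{α/2}·√(p₀q₀) + z_β·√(p₁q₁)]² / (p₁ − p₀)²
  = [1.960·√(0.29·0.71) + 0.842·√(0.10·0.90)]² / (-0.19)²
  = [1.960·0.4538 + 0.842·0.3000]² / 0.0361
  = [1.1420]² / 0.0361
  = 36.12
Round up → n = 37.

n = 37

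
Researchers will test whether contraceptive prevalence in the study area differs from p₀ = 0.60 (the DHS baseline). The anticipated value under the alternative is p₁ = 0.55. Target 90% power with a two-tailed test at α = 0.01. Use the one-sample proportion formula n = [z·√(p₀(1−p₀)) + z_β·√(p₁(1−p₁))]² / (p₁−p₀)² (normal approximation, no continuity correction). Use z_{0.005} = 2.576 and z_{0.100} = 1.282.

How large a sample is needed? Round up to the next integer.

n = [z_{α/2}·√(p₀q₀) + z_β·√(p₁q₁)]² / (p₁ − p₀)²
  = [2.576·√(0.60·0.40) + 1.282·√(0.55·0.45)]² / (-0.05)²
  = [2.576·0.4899 + 1.282·0.4975]² / 0.0025
  = [1.8998]² / 0.0025
  = 1443.64
Round up → n = 1444.

n = 1444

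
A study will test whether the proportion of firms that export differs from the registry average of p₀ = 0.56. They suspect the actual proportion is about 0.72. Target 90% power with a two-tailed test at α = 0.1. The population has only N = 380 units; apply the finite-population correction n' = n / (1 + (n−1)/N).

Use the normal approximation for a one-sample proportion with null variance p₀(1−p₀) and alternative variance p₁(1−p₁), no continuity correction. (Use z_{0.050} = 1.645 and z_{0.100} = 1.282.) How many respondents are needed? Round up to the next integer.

n = [z_{α/2}·√(p₀q₀) + z_β·√(p₁q₁)]² / (p₁ − p₀)²
  = [1.645·√(0.56·0.44) + 1.282·√(0.72·0.28)]² / (0.16)²
  = [1.645·0.4964 + 1.282·0.4490]² / 0.0256
  = [1.3922]² / 0.0256
  = 75.71
Finite-population correction (N = 380): 75.71 / (1 + (75.71 − 1)/380) = 63.27.
Round up → n = 64.

n = 64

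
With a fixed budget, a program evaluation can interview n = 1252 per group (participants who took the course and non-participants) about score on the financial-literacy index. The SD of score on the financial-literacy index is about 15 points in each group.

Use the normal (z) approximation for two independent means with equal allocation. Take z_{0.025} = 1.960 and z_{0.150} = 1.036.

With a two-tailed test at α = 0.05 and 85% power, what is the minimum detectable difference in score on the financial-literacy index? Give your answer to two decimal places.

δ = (z_{α/2} + z_β) · √((σ₁²+σ₂²)/n)
  = (1.960 + 1.036) · √(450/1252)
  = 2.996 · √0.35942
  = 2.996 · 0.5995
  = 1.7962

Minimum detectable difference ≈ 1.80 points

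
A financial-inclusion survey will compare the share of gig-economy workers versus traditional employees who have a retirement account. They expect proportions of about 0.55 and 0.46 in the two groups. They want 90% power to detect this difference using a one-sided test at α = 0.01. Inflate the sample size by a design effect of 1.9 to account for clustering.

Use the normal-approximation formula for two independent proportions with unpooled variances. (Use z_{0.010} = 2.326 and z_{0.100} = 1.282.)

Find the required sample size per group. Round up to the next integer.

n = (z_α + z_β)² · [p₁(1−p₁) + p₂(1−p₂)] / (p₁ − p₂)²
  = (2.326 + 1.282)² · (0.55·0.45 + 0.46·0.54) / (0.09)²
  = (3.608)² · (0.2475 + 0.2484) / 0.0081
  = 13.0177 · 0.4959 / 0.0081
  = 796.97
Design effect: 1.9 × 796.97 = 1514.24.
Round up → n = 1515 per group.

n = 1515 per group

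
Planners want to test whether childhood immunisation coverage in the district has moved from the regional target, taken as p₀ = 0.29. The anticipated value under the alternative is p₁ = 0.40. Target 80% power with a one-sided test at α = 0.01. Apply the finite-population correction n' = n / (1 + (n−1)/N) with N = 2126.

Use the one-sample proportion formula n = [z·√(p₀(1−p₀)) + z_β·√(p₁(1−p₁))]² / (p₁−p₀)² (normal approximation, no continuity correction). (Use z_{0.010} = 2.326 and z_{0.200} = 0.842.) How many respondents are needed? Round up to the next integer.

n = 165

n = [z_α·√(p₀q₀) + z_β·√(p₁q₁)]² / (p₁ − p₀)²
  = [2.326·√(0.29·0.71) + 0.842·√(0.40·0.60)]² / (0.11)²
  = [2.326·0.4538 + 0.842·0.4899]² / 0.0121
  = [1.4679]² / 0.0121
  = 178.09
Finite-population correction (N = 2126): 178.09 / (1 + (178.09 − 1)/2126) = 164.39.
Round up → n = 165.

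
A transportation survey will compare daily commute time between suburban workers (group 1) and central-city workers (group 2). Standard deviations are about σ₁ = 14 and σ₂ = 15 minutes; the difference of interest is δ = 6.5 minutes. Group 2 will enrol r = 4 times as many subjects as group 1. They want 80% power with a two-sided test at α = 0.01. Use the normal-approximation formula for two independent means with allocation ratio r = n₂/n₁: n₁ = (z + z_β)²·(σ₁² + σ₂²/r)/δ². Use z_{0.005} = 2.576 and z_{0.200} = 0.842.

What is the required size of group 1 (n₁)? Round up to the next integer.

n₁ = (z_{α/2} + z_β)² · (σ₁² + σ₂²/r) / δ²
   = (2.576 + 0.842)² · (14² + 15²/4) / 6.5²
   = 11.6827 · (196 + 56.25) / 42.25
   = 11.6827 · 252.25 / 42.25
   = 69.75
Round up → n₁ = 70; n₂ = r·n₁ = 4 × 70 = 280.

n₁ = 70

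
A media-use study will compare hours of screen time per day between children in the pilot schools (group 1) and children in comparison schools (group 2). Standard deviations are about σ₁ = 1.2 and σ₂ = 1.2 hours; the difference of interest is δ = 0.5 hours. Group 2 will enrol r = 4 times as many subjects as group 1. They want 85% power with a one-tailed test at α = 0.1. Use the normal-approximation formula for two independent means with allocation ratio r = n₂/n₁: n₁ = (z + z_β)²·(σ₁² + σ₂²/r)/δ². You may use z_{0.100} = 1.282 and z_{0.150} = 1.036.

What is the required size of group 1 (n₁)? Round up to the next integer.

n₁ = (z_α + z_β)² · (σ₁² + σ₂²/r) / δ²
   = (1.282 + 1.036)² · (1.2² + 1.2²/4) / 0.5²
   = 5.3731 · (1.44 + 0.36) / 0.25
   = 5.3731 · 1.8 / 0.25
   = 38.69
Round up → n₁ = 39; n₂ = r·n₁ = 4 × 39 = 156.

n₁ = 39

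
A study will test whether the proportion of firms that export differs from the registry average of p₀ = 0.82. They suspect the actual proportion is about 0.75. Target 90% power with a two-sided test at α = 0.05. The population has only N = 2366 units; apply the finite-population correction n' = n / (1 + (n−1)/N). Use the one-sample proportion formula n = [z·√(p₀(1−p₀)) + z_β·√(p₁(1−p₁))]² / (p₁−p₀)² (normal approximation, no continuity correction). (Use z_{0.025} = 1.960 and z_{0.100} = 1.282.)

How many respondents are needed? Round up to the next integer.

n = [z_{α/2}·√(p₀q₀) + z_β·√(p₁q₁)]² / (p₁ − p₀)²
  = [1.960·√(0.82·0.18) + 1.282·√(0.75·0.25)]² / (-0.07)²
  = [1.960·0.3842 + 1.282·0.4330]² / 0.0049
  = [1.3081]² / 0.0049
  = 349.23
Finite-population correction (N = 2366): 349.23 / (1 + (349.23 − 1)/2366) = 304.42.
Round up → n = 305.

n = 305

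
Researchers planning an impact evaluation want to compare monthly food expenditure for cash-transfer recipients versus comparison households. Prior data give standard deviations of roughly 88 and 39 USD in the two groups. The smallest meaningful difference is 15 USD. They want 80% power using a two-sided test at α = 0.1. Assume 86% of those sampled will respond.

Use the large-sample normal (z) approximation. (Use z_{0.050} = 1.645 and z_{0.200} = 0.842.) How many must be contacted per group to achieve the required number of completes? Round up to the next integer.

n = (z_{α/2} + z_β)² · (σ₁² + σ₂²) / δ²
  = (1.645 + 0.842)² · (88² + 39² = 9265) / 15²
  = 6.1852 · 9265 / 225
  = 254.69
Adjust for 86% response: 254.69 / 0.86 = 296.15.
Round up → n = 297 per group.

n = 297 per group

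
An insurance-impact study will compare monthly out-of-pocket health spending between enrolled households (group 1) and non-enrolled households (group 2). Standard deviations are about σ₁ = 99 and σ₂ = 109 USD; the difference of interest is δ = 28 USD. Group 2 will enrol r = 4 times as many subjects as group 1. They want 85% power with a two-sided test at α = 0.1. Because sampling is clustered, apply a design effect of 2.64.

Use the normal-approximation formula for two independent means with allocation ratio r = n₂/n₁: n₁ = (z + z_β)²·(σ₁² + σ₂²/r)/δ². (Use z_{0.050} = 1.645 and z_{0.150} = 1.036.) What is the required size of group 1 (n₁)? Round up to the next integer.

n₁ = (z_{α/2} + z_β)² · (σ₁² + σ₂²/r) / δ²
   = (1.645 + 1.036)² · (99² + 109²/4) / 28²
   = 7.1878 · (9801 + 2970.2) / 784
   = 7.1878 · 12771.2 / 784
   = 117.09
Design effect: 2.64 × 117.09 = 309.11.
Round up → n₁ = 310; n₂ = r·n₁ = 4 × 310 = 1240.

n₁ = 310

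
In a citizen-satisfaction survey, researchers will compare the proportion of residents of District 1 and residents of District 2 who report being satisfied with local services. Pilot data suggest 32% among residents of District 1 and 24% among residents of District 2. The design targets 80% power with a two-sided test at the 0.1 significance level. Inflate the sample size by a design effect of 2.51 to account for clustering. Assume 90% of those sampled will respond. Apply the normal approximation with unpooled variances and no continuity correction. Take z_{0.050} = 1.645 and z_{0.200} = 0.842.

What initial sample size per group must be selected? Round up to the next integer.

n = (z_{α/2} + z_β)² · [p₁(1−p₁) + p₂(1−p₂)] / (p₁ − p₂)²
  = (1.645 + 0.842)² · (0.32·0.68 + 0.24·0.76) / (0.08)²
  = (2.487)² · (0.2176 + 0.1824) / 0.0064
  = 6.1852 · 0.4000 / 0.0064
  = 386.57
Design effect: 2.51 × 386.57 = 970.30.
Adjust for 90% response: 970.30 / 0.90 = 1078.11.
Round up → n = 1079 per group.

n = 1079 per group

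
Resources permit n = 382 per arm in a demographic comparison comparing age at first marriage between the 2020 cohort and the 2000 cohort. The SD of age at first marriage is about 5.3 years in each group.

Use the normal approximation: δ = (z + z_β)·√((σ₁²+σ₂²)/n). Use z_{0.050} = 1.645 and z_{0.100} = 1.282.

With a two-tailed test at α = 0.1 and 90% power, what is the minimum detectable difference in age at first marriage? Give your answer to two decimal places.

δ = (z_{α/2} + z_β) · √((σ₁²+σ₂²)/n)
  = (1.645 + 1.282) · √(56.18/382)
  = 2.927 · √0.14707
  = 2.927 · 0.3835
  = 1.1225

Minimum detectable difference ≈ 1.12 years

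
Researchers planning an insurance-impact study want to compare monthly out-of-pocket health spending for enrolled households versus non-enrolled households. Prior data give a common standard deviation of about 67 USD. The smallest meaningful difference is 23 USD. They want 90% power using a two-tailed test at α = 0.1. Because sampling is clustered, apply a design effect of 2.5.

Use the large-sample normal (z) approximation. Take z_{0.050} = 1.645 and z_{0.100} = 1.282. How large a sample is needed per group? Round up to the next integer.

n = 364 per group

n = (z_{α/2} + z_β)² · (σ₁² + σ₂²) / δ²
  = (1.645 + 1.282)² · (2·67² = 8978) / 23²
  = 8.5673 · 8978 / 529
  = 145.40
Design effect: 2.5 × 145.40 = 363.50.
Round up → n = 364 per group.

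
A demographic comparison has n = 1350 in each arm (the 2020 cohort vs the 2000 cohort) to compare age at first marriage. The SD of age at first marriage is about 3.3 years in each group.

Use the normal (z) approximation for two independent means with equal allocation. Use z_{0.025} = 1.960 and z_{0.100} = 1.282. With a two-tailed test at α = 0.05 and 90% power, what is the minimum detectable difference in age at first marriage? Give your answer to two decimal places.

δ = (z_{α/2} + z_β) · √((σ₁²+σ₂²)/n)
  = (1.960 + 1.282) · √(21.78/1350)
  = 3.242 · √0.01613
  = 3.242 · 0.1270
  = 0.4118

Minimum detectable difference ≈ 0.41 years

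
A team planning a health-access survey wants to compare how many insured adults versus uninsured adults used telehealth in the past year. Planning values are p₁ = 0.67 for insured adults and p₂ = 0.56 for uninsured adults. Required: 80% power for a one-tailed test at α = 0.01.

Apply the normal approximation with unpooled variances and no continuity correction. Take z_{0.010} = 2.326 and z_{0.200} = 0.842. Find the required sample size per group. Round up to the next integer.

n = 388 per group

n = (z_α + z_β)² · [p₁(1−p₁) + p₂(1−p₂)] / (p₁ − p₂)²
  = (2.326 + 0.842)² · (0.67·0.33 + 0.56·0.44) / (0.11)²
  = (3.168)² · (0.2211 + 0.2464) / 0.0121
  = 10.0362 · 0.4675 / 0.0121
  = 387.76
Round up → n = 388 per group.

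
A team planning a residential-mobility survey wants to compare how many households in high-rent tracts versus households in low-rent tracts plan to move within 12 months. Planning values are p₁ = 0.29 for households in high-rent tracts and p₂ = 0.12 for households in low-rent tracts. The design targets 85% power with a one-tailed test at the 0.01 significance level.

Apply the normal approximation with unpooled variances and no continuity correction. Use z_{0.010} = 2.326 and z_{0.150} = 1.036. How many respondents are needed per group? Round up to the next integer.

n = 122 per group

n = (z_α + z_β)² · [p₁(1−p₁) + p₂(1−p₂)] / (p₁ − p₂)²
  = (2.326 + 1.036)² · (0.29·0.71 + 0.12·0.88) / (0.17)²
  = (3.362)² · (0.2059 + 0.1056) / 0.0289
  = 11.3030 · 0.3115 / 0.0289
  = 121.83
Round up → n = 122 per group.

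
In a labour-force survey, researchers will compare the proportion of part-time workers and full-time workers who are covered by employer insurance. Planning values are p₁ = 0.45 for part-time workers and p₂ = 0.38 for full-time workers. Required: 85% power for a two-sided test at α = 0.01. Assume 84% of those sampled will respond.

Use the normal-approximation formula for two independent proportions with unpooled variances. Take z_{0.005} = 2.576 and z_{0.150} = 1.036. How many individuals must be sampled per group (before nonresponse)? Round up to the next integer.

n = (z_{α/2} + z_β)² · [p₁(1−p₁) + p₂(1−p₂)] / (p₁ − p₂)²
  = (2.576 + 1.036)² · (0.45·0.55 + 0.38·0.62) / (0.07)²
  = (3.612)² · (0.2475 + 0.2356) / 0.0049
  = 13.0465 · 0.4831 / 0.0049
  = 1286.28
Adjust for 84% response: 1286.28 / 0.84 = 1531.29.
Round up → n = 1532 per group.

n = 1532 per group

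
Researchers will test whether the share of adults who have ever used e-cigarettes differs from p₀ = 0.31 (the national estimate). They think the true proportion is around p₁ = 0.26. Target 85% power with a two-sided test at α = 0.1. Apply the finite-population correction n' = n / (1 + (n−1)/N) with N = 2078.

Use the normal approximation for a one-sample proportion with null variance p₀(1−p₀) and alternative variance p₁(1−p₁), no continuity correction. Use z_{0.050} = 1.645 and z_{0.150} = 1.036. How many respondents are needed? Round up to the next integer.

n = 461

n = [z_{α/2}·√(p₀q₀) + z_β·√(p₁q₁)]² / (p₁ − p₀)²
  = [1.645·√(0.31·0.69) + 1.036·√(0.26·0.74)]² / (-0.05)²
  = [1.645·0.4625 + 1.036·0.4386]² / 0.0025
  = [1.2152]² / 0.0025
  = 590.71
Finite-population correction (N = 2078): 590.71 / (1 + (590.71 − 1)/2078) = 460.13.
Round up → n = 461.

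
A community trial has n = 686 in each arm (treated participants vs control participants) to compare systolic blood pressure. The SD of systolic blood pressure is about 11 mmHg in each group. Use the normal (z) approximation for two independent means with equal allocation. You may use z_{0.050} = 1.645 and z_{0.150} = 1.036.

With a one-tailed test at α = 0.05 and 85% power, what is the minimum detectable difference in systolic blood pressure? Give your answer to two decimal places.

Minimum detectable difference ≈ 1.59 mmHg

δ = (z_α + z_β) · √((σ₁²+σ₂²)/n)
  = (1.645 + 1.036) · √(242/686)
  = 2.681 · √0.35277
  = 2.681 · 0.5939
  = 1.5924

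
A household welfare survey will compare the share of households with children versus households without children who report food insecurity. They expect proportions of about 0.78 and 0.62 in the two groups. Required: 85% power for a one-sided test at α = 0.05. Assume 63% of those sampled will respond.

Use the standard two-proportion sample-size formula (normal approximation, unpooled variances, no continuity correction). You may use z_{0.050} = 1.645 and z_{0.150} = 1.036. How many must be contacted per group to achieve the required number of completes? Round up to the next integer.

n = (z_α + z_β)² · [p₁(1−p₁) + p₂(1−p₂)] / (p₁ − p₂)²
  = (1.645 + 1.036)² · (0.78·0.22 + 0.62·0.38) / (0.16)²
  = (2.681)² · (0.1716 + 0.2356) / 0.0256
  = 7.1878 · 0.4072 / 0.0256
  = 114.33
Adjust for 63% response: 114.33 / 0.63 = 181.48.
Round up → n = 182 per group.

n = 182 per group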